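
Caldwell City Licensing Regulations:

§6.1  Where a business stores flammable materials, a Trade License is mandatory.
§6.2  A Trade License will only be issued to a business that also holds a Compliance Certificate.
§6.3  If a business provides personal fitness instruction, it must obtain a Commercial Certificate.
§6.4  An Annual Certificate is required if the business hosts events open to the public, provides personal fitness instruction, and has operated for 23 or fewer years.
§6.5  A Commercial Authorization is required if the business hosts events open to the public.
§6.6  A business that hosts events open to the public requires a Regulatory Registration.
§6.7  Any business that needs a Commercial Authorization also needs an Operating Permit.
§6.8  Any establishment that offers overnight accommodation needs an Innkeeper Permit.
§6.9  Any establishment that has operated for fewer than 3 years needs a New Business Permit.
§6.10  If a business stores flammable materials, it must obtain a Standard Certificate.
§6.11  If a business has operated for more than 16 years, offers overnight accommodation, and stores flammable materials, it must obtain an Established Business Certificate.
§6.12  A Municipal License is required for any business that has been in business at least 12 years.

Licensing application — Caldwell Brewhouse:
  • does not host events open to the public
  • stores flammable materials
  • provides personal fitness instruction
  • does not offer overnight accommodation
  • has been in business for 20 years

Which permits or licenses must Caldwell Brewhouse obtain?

Commercial Certificate, Compliance Certificate, Municipal License, Standard Certificate, Trade License

§6.1 stores flammable materials → Trade License required.
§6.2 Trade License is required → Compliance Certificate also required.
§6.3 provides personal fitness instruction → Commercial Certificate required.
§6.4 does not host events open to the public; provides personal fitness instruction; years in business 20 ≤ 23 → Annual Certificate not required.
§6.5 does not host events open to the public → Commercial Authorization not required.
§6.6 does not host events open to the public → Regulatory Registration not required.
§6.7 Commercial Authorization is not required → no effect.
§6.8 does not offer overnight accommodation → Innkeeper Permit not required.
§6.9 years in business 20 ≥ 3 → New Business Permit not required.
§6.10 stores flammable materials → Standard Certificate required.
§6.11 years in business 20 > 16; does not offer overnight accommodation; stores flammable materials → Established Business Certificate not required.
§6.12 years in business 20 ≥ 12 → Municipal License required.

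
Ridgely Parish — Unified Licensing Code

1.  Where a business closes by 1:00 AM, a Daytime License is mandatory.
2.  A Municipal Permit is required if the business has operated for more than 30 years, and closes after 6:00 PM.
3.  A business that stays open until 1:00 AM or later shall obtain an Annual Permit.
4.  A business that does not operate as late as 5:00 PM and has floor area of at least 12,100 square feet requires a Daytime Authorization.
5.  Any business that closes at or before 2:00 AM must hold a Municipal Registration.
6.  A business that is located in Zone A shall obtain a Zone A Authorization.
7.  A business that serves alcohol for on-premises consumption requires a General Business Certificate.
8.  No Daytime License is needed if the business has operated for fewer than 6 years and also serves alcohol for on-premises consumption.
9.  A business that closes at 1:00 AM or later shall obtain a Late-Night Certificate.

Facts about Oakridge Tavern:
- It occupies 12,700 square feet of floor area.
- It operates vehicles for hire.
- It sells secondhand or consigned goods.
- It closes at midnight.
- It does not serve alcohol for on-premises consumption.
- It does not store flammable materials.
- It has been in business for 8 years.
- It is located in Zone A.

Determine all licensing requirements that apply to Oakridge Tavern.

1. closes midnight, at/before 1:00 AM → Daytime License required.
2. years in business 8 ≤ 30; closes midnight, after 6:00 PM → Municipal Permit not required.
3. closes midnight, at/before 1:00 AM → Annual Permit not required.
4. closes midnight, after 5:00 PM; floor area 12,700 square feet ≥ 12,100 square feet → Daytime Authorization not required.
5. closes midnight, at/before 2:00 AM → Municipal Registration required.
6. is located in Zone A → Zone A Authorization required.
7. does not serve alcohol for on-premises consumption → General Business Certificate not required.
8. years in business 8 ≥ 6; does not serve alcohol for on-premises consumption → Daytime License exemption does not apply.
9. closes midnight, at/before 1:00 AM → Late-Night Certificate not required.

Daytime License, Municipal Registration, Zone A Authorization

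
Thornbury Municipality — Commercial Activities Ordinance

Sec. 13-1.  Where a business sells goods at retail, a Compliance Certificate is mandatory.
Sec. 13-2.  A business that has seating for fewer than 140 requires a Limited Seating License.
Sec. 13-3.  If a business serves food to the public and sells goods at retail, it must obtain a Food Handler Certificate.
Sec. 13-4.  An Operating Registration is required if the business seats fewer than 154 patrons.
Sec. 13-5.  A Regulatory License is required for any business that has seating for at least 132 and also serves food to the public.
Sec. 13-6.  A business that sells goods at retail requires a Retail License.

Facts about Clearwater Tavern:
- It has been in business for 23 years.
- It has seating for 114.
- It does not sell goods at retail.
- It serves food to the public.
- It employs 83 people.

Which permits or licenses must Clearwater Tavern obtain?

Limited Seating License, Operating Registration

Sec. 13-1. does not sell goods at retail → Compliance Certificate not required.
Sec. 13-2. seating 114 < 140 → Limited Seating License required.
Sec. 13-3. serves food to the public; does not sell goods at retail → Food Handler Certificate not required.
Sec. 13-4. seating 114 < 154 → Operating Registration required.
Sec. 13-5. seating 114 < 132; serves food to the public → Regulatory License not required.
Sec. 13-6. does not sell goods at retail → Retail License not required.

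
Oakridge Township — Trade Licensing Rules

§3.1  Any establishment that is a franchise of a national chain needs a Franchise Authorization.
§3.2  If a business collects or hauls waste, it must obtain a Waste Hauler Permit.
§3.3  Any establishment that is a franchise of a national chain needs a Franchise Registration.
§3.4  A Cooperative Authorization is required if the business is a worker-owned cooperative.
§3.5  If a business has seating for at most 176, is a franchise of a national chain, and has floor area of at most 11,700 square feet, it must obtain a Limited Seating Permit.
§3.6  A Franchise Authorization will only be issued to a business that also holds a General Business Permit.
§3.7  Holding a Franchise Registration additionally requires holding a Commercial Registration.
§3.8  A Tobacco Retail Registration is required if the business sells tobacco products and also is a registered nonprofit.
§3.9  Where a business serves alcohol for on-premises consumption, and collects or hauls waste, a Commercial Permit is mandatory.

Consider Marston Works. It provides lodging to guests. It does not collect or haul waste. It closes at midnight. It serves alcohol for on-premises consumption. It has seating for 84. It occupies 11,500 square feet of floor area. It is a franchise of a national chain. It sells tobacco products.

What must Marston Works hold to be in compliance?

§3.1 is a franchise of a national chain → Franchise Authorization required.
§3.2 does not collect or haul waste → Waste Hauler Permit not required.
§3.3 is a franchise of a national chain → Franchise Registration required.
§3.4 is a franchise of a national chain (not: is a worker-owned cooperative) → Cooperative Authorization not required.
§3.5 seating 84 ≤ 176; is a franchise of a national chain; floor area 11,500 square feet ≤ 11,700 square feet → Limited Seating Permit required.
§3.6 Franchise Authorization is required → General Business Permit also required.
§3.7 Franchise Registration is required → Commercial Registration also required.
§3.8 sells tobacco products; is a franchise of a national chain (not: is a registered nonprofit) → Tobacco Retail Registration not required.
§3.9 serves alcohol for on-premises consumption; does not collect or haul waste → Commercial Permit not required.

Commercial Registration, Franchise Authorization, Franchise Registration, General Business Permit, Limited Seating Permit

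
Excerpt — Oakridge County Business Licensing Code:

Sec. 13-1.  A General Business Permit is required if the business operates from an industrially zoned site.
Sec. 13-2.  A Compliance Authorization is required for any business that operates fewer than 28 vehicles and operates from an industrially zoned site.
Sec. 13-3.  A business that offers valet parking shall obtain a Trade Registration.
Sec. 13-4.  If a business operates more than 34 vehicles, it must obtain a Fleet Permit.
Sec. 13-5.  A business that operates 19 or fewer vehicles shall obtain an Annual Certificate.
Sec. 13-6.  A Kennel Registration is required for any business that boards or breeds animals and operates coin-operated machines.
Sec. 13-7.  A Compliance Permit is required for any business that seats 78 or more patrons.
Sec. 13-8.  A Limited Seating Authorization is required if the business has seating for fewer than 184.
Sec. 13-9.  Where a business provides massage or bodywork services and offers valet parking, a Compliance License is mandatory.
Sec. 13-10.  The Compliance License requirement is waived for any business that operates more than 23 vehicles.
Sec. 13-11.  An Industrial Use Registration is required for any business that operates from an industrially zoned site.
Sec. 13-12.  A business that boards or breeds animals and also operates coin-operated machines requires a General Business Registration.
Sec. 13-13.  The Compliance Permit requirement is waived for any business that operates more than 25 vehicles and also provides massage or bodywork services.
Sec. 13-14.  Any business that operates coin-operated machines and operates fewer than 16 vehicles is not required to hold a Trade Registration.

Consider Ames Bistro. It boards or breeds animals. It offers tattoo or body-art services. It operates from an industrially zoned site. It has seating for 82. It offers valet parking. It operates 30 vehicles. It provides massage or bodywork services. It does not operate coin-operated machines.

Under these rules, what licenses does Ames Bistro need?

General Business Permit, Industrial Use Registration, Limited Seating Authorization, Trade Registration

Sec. 13-1. operates from an industrially zoned site → General Business Permit required.
Sec. 13-2. vehicles 30 ≥ 28; operates from an industrially zoned site → Compliance Authorization not required.
Sec. 13-3. offers valet parking → Trade Registration required.
Sec. 13-4. vehicles 30 ≤ 34 → Fleet Permit not required.
Sec. 13-5. vehicles 30 > 19 → Annual Certificate not required.
Sec. 13-6. boards or breeds animals; does not operate coin-operated machines → Kennel Registration not required.
Sec. 13-7. seating 82 ≥ 78 → Compliance Permit required.
Sec. 13-8. seating 82 < 184 → Limited Seating Authorization required.
Sec. 13-9. provides massage or bodywork services; offers valet parking → Compliance License required.
Sec. 13-10. vehicles 30 > 23 → exempt from Compliance License.
Sec. 13-11. operates from an industrially zoned site → Industrial Use Registration required.
Sec. 13-12. boards or breeds animals; does not operate coin-operated machines → General Business Registration not required.
Sec. 13-13. vehicles 30 > 25; provides massage or bodywork services → exempt from Compliance Permit.
Sec. 13-14. does not operate coin-operated machines; vehicles 30 ≥ 16 → Trade Registration exemption does not apply.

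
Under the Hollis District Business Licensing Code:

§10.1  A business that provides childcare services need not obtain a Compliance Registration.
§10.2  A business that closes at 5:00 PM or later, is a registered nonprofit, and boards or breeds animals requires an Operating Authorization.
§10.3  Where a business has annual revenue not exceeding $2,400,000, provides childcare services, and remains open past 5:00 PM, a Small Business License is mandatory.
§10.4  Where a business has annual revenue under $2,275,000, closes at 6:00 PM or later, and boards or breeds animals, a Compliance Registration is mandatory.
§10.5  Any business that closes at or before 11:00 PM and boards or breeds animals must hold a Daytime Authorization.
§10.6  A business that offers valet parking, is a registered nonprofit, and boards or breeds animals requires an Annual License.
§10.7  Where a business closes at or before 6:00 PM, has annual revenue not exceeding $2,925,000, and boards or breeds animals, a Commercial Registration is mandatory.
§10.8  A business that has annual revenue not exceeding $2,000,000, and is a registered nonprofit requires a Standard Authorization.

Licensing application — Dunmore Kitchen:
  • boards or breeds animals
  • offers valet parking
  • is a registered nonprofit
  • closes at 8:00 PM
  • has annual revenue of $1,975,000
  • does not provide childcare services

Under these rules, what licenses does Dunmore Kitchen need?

Annual License, Compliance Registration, Daytime Authorization, Operating Authorization, Standard Authorization

§10.1 does not provide childcare services → Compliance Registration exemption does not apply.
§10.2 closes 8:00 PM, after 5:00 PM; is a registered nonprofit; boards or breeds animals → Operating Authorization required.
§10.3 revenue $1,975,000 ≤ $2,400,000; does not provide childcare services; closes 8:00 PM, after 5:00 PM → Small Business License not required.
§10.4 revenue $1,975,000 < $2,275,000; closes 8:00 PM, after 6:00 PM; boards or breeds animals → Compliance Registration required.
§10.5 closes 8:00 PM, at/before 11:00 PM; boards or breeds animals → Daytime Authorization required.
§10.6 offers valet parking; is a registered nonprofit; boards or breeds animals → Annual License required.
§10.7 closes 8:00 PM, after 6:00 PM; revenue $1,975,000 ≤ $2,925,000; boards or breeds animals → Commercial Registration not required.
§10.8 revenue $1,975,000 ≤ $2,000,000; is a registered nonprofit → Standard Authorization required.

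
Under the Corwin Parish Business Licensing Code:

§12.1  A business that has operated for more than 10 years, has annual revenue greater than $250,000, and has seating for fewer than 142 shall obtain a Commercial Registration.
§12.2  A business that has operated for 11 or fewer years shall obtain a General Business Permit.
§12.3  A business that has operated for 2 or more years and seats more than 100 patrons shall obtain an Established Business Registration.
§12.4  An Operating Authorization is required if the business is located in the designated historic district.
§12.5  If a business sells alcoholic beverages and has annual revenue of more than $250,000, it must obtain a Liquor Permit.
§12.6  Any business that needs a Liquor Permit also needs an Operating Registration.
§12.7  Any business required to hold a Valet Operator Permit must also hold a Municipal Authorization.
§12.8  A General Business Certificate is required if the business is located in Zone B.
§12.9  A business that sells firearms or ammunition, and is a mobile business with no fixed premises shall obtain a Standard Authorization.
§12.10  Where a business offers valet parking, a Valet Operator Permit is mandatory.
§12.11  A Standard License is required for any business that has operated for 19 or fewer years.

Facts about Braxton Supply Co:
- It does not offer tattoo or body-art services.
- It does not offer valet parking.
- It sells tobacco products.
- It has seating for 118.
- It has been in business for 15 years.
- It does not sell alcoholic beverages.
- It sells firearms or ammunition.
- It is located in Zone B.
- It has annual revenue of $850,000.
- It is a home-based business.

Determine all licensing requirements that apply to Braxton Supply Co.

Commercial Registration, Established Business Registration, General Business Certificate, Standard License

§12.1 years in business 15 > 10; revenue $850,000 > $250,000; seating 118 < 142 → Commercial Registration required.
§12.2 years in business 15 > 11 → General Business Permit not required.
§12.3 years in business 15 ≥ 2; seating 118 > 100 → Established Business Registration required.
§12.4 is located in Zone B (not: is located in the designated historic district) → Operating Authorization not required.
§12.5 does not sell alcoholic beverages; revenue $850,000 > $250,000 → Liquor Permit not required.
§12.6 Liquor Permit is not required → no effect.
§12.7 Valet Operator Permit is not required → no effect.
§12.8 is located in Zone B → General Business Certificate required.
§12.9 sells firearms or ammunition; is a home-based business (not: is a mobile business with no fixed premises) → Standard Authorization not required.
§12.10 does not offer valet parking → Valet Operator Permit not required.
§12.11 years in business 15 ≤ 19 → Standard License required.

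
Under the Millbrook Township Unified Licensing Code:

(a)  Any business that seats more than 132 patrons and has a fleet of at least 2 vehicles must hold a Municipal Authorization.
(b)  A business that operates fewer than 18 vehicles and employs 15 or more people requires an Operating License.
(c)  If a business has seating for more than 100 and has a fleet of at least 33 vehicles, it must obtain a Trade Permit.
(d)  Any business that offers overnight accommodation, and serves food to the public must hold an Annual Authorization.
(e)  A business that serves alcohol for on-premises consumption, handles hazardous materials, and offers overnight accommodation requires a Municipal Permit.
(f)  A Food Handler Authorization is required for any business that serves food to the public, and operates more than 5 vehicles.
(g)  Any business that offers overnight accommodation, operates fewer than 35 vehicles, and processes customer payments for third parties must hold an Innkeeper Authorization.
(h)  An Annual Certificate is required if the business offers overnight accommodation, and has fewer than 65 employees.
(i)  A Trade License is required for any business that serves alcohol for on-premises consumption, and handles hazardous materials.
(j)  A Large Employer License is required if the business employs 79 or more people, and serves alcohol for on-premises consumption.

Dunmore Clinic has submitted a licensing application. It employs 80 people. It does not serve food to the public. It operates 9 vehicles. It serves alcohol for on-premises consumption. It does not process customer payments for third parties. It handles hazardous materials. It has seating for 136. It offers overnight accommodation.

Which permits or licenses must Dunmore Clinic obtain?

Large Employer License, Municipal Authorization, Municipal Permit, Operating License, Trade License

(a) seating 136 > 132; vehicles 9 ≥ 2 → Municipal Authorization required.
(b) vehicles 9 < 18; employees 80 ≥ 15 → Operating License required.
(c) seating 136 > 100; vehicles 9 < 33 → Trade Permit not required.
(d) offers overnight accommodation; does not serve food to the public → Annual Authorization not required.
(e) serves alcohol for on-premises consumption; handles hazardous materials; offers overnight accommodation → Municipal Permit required.
(f) does not serve food to the public; vehicles 9 > 5 → Food Handler Authorization not required.
(g) offers overnight accommodation; vehicles 9 < 35; does not process customer payments for third parties → Innkeeper Authorization not required.
(h) offers overnight accommodation; employees 80 ≥ 65 → Annual Certificate not required.
(i) serves alcohol for on-premises consumption; handles hazardous materials → Trade License required.
(j) employees 80 ≥ 79; serves alcohol for on-premises consumption → Large Employer License required.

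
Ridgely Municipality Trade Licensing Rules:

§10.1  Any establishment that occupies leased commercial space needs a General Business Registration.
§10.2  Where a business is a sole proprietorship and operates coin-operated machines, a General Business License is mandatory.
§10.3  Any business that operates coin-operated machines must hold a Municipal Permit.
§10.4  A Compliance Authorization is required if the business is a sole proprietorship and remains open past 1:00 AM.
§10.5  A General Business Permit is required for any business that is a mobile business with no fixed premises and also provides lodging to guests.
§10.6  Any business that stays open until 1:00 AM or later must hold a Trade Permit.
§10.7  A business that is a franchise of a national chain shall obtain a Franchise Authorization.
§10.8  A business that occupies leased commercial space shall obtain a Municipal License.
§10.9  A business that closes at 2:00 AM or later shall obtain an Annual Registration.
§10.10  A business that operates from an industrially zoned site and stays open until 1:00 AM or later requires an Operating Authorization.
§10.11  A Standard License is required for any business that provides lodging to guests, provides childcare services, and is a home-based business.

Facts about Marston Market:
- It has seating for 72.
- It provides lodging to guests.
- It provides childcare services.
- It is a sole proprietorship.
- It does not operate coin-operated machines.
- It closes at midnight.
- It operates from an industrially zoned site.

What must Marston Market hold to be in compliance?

§10.1 operates from an industrially zoned site (not: occupies leased commercial space) → General Business Registration not required.
§10.2 is a sole proprietorship; does not operate coin-operated machines → General Business License not required.
§10.3 does not operate coin-operated machines → Municipal Permit not required.
§10.4 is a sole proprietorship; closes midnight, at/before 1:00 AM → Compliance Authorization not required.
§10.5 operates from an industrially zoned site (not: is a mobile business with no fixed premises); provides lodging to guests → General Business Permit not required.
§10.6 closes midnight, at/before 1:00 AM → Trade Permit not required.
§10.7 is a sole proprietorship (not: is a franchise of a national chain) → Franchise Authorization not required.
§10.8 operates from an industrially zoned site (not: occupies leased commercial space) → Municipal License not required.
§10.9 closes midnight, at/before 2:00 AM → Annual Registration not required.
§10.10 operates from an industrially zoned site; closes midnight, at/before 1:00 AM → Operating Authorization not required.
§10.11 provides lodging to guests; provides childcare services; operates from an industrially zoned site (not: is a home-based business) → Standard License not required.

None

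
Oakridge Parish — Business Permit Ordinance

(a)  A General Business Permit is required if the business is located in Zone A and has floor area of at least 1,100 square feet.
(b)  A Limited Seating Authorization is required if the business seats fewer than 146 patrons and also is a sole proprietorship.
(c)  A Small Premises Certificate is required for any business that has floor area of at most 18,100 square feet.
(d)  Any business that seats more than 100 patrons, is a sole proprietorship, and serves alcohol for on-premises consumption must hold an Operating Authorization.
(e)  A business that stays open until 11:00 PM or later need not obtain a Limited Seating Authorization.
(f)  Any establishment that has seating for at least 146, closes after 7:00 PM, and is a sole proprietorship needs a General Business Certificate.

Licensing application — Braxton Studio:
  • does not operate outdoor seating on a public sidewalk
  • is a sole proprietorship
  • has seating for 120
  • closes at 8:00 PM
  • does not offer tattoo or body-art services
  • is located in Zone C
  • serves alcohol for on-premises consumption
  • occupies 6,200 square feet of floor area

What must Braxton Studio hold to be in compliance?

Limited Seating Authorization, Operating Authorization, Small Premises Certificate

(a) is located in Zone C (not: is located in Zone A); floor area 6,200 square feet ≥ 1,100 square feet → General Business Permit not required.
(b) seating 120 < 146; is a sole proprietorship → Limited Seating Authorization required.
(c) floor area 6,200 square feet ≤ 18,100 square feet → Small Premises Certificate required.
(d) seating 120 > 100; is a sole proprietorship; serves alcohol for on-premises consumption → Operating Authorization required.
(e) closes 8:00 PM, at/before 11:00 PM → Limited Seating Authorization exemption does not apply.
(f) seating 120 < 146; closes 8:00 PM, after 7:00 PM; is a sole proprietorship → General Business Certificate not required.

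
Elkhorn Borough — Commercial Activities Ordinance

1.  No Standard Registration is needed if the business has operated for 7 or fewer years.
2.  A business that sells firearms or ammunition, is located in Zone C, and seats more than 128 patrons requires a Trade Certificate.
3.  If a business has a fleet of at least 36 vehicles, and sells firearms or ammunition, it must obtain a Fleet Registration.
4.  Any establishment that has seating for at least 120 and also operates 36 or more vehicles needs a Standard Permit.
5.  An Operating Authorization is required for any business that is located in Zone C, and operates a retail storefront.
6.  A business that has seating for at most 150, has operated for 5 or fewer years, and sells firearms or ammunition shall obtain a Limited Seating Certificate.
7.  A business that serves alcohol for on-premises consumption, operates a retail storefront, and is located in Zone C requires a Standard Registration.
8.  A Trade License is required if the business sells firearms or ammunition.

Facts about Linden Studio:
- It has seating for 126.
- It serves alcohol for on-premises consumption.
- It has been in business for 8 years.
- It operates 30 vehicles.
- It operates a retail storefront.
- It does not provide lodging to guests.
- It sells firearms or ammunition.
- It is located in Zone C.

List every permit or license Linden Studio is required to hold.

Operating Authorization, Standard Registration, Trade License

1. years in business 8 > 7 → Standard Registration exemption does not apply.
2. sells firearms or ammunition; is located in Zone C; seating 126 ≤ 128 → Trade Certificate not required.
3. vehicles 30 < 36; sells firearms or ammunition → Fleet Registration not required.
4. seating 126 ≥ 120; vehicles 30 < 36 → Standard Permit not required.
5. is located in Zone C; operates a retail storefront → Operating Authorization required.
6. seating 126 ≤ 150; years in business 8 > 5; sells firearms or ammunition → Limited Seating Certificate not required.
7. serves alcohol for on-premises consumption; operates a retail storefront; is located in Zone C → Standard Registration required.
8. sells firearms or ammunition → Trade License required.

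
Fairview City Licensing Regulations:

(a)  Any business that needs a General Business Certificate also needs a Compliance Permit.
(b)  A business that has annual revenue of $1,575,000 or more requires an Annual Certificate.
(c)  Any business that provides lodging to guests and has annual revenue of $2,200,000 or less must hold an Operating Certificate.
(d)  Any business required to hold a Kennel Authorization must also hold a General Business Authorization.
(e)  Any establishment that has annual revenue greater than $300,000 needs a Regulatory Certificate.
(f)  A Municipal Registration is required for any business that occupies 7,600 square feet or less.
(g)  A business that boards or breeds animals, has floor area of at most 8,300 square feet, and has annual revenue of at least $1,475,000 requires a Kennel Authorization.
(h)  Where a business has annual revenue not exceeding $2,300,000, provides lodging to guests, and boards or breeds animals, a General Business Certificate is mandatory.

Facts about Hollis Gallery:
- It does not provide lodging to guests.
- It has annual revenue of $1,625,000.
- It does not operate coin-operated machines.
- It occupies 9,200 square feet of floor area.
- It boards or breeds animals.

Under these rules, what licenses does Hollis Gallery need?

(a) General Business Certificate is not required → no effect.
(b) revenue $1,625,000 ≥ $1,575,000 → Annual Certificate required.
(c) does not provide lodging to guests; revenue $1,625,000 ≤ $2,200,000 → Operating Certificate not required.
(d) Kennel Authorization is not required → no effect.
(e) revenue $1,625,000 > $300,000 → Regulatory Certificate required.
(f) floor area 9,200 square feet > 7,600 square feet → Municipal Registration not required.
(g) boards or breeds animals; floor area 9,200 square feet > 8,300 square feet; revenue $1,625,000 ≥ $1,475,000 → Kennel Authorization not required.
(h) revenue $1,625,000 ≤ $2,300,000; does not provide lodging to guests; boards or breeds animals → General Business Certificate not required.

Annual Certificate, Regulatory Certificate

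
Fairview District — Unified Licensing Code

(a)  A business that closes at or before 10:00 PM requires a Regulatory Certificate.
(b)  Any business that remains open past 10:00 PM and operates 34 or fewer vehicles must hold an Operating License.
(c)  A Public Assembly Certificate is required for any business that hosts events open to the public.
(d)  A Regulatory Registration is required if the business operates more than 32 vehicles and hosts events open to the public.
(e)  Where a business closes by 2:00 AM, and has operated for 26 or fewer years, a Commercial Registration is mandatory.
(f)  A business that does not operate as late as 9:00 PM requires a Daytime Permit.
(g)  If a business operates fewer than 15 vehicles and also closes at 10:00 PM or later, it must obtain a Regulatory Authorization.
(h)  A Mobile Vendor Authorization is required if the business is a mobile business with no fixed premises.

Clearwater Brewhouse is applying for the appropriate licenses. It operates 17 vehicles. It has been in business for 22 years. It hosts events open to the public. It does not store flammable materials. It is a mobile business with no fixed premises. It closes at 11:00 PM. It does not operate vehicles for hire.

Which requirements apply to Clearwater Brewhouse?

(a) closes 11:00 PM, after 10:00 PM → Regulatory Certificate not required.
(b) closes 11:00 PM, after 10:00 PM; vehicles 17 ≤ 34 → Operating License required.
(c) hosts events open to the public → Public Assembly Certificate required.
(d) vehicles 17 ≤ 32; hosts events open to the public → Regulatory Registration not required.
(e) closes 11:00 PM, at/before 2:00 AM; years in business 22 ≤ 26 → Commercial Registration required.
(f) closes 11:00 PM, after 9:00 PM → Daytime Permit not required.
(g) vehicles 17 ≥ 15; closes 11:00 PM, after 10:00 PM → Regulatory Authorization not required.
(h) is a mobile business with no fixed premises → Mobile Vendor Authorization required.

Commercial Registration, Mobile Vendor Authorization, Operating License, Public Assembly Certificate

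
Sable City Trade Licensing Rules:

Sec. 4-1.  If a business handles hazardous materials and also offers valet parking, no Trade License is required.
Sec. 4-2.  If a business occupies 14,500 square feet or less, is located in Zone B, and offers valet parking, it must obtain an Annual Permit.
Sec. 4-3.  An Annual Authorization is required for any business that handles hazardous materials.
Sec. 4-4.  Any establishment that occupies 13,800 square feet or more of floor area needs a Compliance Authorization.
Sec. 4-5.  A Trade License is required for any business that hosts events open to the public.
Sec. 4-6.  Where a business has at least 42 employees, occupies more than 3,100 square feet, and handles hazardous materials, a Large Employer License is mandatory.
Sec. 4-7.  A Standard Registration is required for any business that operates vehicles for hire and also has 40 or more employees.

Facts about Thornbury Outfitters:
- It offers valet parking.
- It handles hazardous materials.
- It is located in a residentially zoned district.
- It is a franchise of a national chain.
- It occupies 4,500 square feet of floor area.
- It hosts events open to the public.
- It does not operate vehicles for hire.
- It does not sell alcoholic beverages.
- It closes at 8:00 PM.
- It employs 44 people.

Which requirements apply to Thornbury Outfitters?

Sec. 4-1. handles hazardous materials; offers valet parking → exempt from Trade License.
Sec. 4-2. floor area 4,500 square feet ≤ 14,500 square feet; is located in a residentially zoned district (not: is located in Zone B); offers valet parking → Annual Permit not required.
Sec. 4-3. handles hazardous materials → Annual Authorization required.
Sec. 4-4. floor area 4,500 square feet < 13,800 square feet → Compliance Authorization not required.
Sec. 4-5. hosts events open to the public → Trade License required.
Sec. 4-6. employees 44 ≥ 42; floor area 4,500 square feet > 3,100 square feet; handles hazardous materials → Large Employer License required.
Sec. 4-7. does not operate vehicles for hire; employees 44 ≥ 40 → Standard Registration not required.

Annual Authorization, Large Employer License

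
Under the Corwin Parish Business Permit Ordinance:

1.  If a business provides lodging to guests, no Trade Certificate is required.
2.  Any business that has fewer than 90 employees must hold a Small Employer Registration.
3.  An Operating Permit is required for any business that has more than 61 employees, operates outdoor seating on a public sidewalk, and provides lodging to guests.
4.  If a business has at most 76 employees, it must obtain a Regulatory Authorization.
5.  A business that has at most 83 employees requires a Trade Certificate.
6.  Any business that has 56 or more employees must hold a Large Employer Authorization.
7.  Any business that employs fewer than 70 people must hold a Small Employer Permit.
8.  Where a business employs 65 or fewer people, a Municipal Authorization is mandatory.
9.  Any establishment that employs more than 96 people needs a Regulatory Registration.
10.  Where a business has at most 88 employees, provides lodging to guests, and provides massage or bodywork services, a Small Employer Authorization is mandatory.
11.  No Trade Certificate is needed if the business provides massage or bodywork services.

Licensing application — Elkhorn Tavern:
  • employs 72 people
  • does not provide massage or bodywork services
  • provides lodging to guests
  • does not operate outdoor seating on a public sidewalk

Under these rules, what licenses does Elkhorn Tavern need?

1. provides lodging to guests → exempt from Trade Certificate.
2. employees 72 < 90 → Small Employer Registration required.
3. employees 72 > 61; does not operate outdoor seating on a public sidewalk; provides lodging to guests → Operating Permit not required.
4. employees 72 ≤ 76 → Regulatory Authorization required.
5. employees 72 ≤ 83 → Trade Certificate required.
6. employees 72 ≥ 56 → Large Employer Authorization required.
7. employees 72 ≥ 70 → Small Employer Permit not required.
8. employees 72 > 65 → Municipal Authorization not required.
9. employees 72 ≤ 96 → Regulatory Registration not required.
10. employees 72 ≤ 88; provides lodging to guests; does not provide massage or bodywork services → Small Employer Authorization not required.
11. does not provide massage or bodywork services → Trade Certificate exemption does not apply.

Large Employer Authorization, Regulatory Authorization, Small Employer Registration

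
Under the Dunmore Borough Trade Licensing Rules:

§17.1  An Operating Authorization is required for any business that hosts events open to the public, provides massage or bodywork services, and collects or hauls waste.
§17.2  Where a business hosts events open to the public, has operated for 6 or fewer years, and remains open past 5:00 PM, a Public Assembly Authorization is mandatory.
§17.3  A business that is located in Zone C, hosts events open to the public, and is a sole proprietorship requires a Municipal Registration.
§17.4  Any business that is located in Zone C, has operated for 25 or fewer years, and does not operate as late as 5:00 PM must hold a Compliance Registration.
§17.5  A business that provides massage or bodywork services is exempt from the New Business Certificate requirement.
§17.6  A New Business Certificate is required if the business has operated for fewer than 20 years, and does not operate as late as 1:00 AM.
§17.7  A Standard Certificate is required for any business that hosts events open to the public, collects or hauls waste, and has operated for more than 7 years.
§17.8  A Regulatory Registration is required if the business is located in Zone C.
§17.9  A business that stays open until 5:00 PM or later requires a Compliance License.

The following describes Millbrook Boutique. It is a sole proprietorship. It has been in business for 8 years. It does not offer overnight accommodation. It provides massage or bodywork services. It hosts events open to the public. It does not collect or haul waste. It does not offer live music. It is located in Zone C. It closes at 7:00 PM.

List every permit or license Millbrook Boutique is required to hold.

§17.1 hosts events open to the public; provides massage or bodywork services; does not collect or haul waste → Operating Authorization not required.
§17.2 hosts events open to the public; years in business 8 > 6; closes 7:00 PM, after 5:00 PM → Public Assembly Authorization not required.
§17.3 is located in Zone C; hosts events open to the public; is a sole proprietorship → Municipal Registration required.
§17.4 is located in Zone C; years in business 8 ≤ 25; closes 7:00 PM, after 5:00 PM → Compliance Registration not required.
§17.5 provides massage or bodywork services → exempt from New Business Certificate.
§17.6 years in business 8 < 20; closes 7:00 PM, at/before 1:00 AM → New Business Certificate required.
§17.7 hosts events open to the public; does not collect or haul waste; years in business 8 > 7 → Standard Certificate not required.
§17.8 is located in Zone C → Regulatory Registration required.
§17.9 closes 7:00 PM, after 5:00 PM → Compliance License required.

Compliance License, Municipal Registration, Regulatory Registration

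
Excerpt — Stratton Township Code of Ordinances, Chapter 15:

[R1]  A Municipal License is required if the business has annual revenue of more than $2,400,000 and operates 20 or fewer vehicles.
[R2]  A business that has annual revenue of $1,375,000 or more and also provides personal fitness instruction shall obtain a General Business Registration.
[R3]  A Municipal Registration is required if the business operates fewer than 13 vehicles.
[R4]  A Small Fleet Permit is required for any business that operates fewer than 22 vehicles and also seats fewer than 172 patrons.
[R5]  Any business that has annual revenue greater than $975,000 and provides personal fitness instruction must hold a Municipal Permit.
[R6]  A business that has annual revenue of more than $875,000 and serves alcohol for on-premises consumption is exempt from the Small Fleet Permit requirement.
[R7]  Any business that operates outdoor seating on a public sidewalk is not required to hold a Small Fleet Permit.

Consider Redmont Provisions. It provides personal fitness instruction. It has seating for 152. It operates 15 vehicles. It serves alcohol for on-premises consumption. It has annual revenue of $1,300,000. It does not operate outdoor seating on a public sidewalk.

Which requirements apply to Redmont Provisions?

[R1] revenue $1,300,000 ≤ $2,400,000; vehicles 15 ≤ 20 → Municipal License not required.
[R2] revenue $1,300,000 < $1,375,000; provides personal fitness instruction → General Business Registration not required.
[R3] vehicles 15 ≥ 13 → Municipal Registration not required.
[R4] vehicles 15 < 22; seating 152 < 172 → Small Fleet Permit required.
[R5] revenue $1,300,000 > $975,000; provides personal fitness instruction → Municipal Permit required.
[R6] revenue $1,300,000 > $875,000; serves alcohol for on-premises consumption → exempt from Small Fleet Permit.
[R7] does not operate outdoor seating on a public sidewalk → Small Fleet Permit exemption does not apply.

Municipal Permit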